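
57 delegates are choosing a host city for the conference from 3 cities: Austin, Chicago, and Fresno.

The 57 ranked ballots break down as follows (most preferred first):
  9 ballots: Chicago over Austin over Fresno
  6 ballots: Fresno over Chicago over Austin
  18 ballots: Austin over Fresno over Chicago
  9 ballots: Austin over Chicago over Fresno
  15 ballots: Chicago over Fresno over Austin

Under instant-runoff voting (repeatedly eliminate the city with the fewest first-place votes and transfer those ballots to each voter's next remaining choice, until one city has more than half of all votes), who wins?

Round 1: Austin 27, Chicago 24, Fresno 6. Fresno eliminated.
Round 2: Austin 27, Chicago 30. Chicago has a majority (≥29).

Chicago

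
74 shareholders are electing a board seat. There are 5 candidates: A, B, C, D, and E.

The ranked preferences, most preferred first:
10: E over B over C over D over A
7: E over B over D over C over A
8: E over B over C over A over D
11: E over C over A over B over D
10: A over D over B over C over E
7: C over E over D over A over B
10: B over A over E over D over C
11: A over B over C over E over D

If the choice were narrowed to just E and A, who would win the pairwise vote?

E is ranked above A on 43 ballots; A above E on 31.

E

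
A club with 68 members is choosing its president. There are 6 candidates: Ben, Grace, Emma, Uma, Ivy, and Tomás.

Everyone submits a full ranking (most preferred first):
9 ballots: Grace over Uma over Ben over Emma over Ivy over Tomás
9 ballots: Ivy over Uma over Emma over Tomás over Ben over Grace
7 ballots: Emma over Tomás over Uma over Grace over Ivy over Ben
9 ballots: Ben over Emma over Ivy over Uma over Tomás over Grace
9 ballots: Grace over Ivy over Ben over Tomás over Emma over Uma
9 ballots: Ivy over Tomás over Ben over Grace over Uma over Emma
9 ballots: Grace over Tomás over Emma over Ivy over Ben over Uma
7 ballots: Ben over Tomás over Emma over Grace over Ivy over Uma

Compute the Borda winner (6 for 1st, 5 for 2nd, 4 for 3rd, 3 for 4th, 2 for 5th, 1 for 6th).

Ben: 9×4 + 9×2 + 7×1 + 9×6 + 9×4 + 9×4 + 9×2 + 7×6 = 247
Grace: 9×6 + 9×1 + 7×3 + 9×1 + 9×6 + 9×3 + 9×6 + 7×3 = 249
Emma: 9×3 + 9×4 + 7×6 + 9×5 + 9×2 + 9×1 + 9×4 + 7×4 = 241
Uma: 9×5 + 9×5 + 7×4 + 9×3 + 9×1 + 9×2 + 9×1 + 7×1 = 188
Ivy: 9×2 + 9×6 + 7×2 + 9×4 + 9×5 + 9×6 + 9×3 + 7×2 = 262
Tomás: 9×1 + 9×3 + 7×5 + 9×2 + 9×3 + 9×5 + 9×5 + 7×5 = 241

Ivy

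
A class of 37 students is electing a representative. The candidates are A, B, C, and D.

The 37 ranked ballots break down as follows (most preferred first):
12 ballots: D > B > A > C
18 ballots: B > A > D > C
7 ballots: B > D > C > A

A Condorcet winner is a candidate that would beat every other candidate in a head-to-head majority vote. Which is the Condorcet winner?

B

B vs A: 37–0
B vs C: 37–0
B vs D: 25–12
B beats every other candidate.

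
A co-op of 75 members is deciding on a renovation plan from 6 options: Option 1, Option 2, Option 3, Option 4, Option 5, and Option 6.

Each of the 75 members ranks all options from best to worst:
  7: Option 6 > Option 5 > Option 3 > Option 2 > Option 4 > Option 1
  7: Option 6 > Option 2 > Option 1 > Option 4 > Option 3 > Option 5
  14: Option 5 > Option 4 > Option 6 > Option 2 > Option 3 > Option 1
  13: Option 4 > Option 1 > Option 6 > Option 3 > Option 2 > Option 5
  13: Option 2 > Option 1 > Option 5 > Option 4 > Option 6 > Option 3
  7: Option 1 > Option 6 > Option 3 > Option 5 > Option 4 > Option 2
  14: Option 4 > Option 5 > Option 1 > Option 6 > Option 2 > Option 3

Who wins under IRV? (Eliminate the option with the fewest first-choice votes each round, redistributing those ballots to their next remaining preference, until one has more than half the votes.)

Option 5

Round 1: Option 1 7, Option 2 13, Option 3 0, Option 4 27, Option 5 14, Option 6 14. Option 3 eliminated.
Round 2: Option 1 7, Option 2 13, Option 4 27, Option 5 14, Option 6 14. Option 1 eliminated.
Round 3: Option 2 13, Option 4 27, Option 5 14, Option 6 21. Option 2 eliminated.
Round 4: Option 4 27, Option 5 27, Option 6 21. Option 6 eliminated.
Round 5: Option 4 34, Option 5 41. Option 5 has a majority (≥38).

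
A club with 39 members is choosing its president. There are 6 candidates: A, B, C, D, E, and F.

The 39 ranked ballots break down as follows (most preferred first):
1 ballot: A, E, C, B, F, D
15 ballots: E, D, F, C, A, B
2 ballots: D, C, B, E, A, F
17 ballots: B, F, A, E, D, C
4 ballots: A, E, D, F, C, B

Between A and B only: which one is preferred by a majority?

A

A is ranked above B on 20 ballots; B above A on 19.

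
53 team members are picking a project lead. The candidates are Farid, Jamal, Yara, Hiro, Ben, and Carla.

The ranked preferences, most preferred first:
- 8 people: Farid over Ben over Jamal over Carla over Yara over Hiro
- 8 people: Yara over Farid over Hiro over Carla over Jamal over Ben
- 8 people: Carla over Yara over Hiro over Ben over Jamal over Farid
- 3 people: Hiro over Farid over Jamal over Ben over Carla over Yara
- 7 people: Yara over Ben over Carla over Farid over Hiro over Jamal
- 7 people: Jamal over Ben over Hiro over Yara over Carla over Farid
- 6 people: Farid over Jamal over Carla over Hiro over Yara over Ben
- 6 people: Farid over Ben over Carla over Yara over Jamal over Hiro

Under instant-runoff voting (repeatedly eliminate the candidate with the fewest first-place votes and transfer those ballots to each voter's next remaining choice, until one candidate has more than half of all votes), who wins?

Yara

Round 1: Farid 20, Jamal 7, Yara 15, Hiro 3, Ben 0, Carla 8. Ben eliminated.
Round 2: Farid 20, Jamal 7, Yara 15, Hiro 3, Carla 8. Hiro eliminated.
Round 3: Farid 23, Jamal 7, Yara 15, Carla 8. Jamal eliminated.
Round 4: Farid 23, Yara 22, Carla 8. Carla eliminated.
Round 5: Farid 23, Yara 30. Yara has a majority (≥27).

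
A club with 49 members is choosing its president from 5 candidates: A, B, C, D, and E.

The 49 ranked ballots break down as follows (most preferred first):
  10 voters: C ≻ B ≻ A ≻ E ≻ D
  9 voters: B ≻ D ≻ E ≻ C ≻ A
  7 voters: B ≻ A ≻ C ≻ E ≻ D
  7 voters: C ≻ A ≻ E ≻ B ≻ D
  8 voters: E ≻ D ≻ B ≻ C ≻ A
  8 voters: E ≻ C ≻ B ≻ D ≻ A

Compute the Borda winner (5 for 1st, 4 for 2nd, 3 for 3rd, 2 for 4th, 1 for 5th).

A: 10×3 + 9×1 + 7×4 + 7×4 + 8×1 + 8×1 = 111
B: 10×4 + 9×5 + 7×5 + 7×2 + 8×3 + 8×3 = 182
C: 10×5 + 9×2 + 7×3 + 7×5 + 8×2 + 8×4 = 172
D: 10×1 + 9×4 + 7×1 + 7×1 + 8×4 + 8×2 = 108
E: 10×2 + 9×3 + 7×2 + 7×3 + 8×5 + 8×5 = 162

B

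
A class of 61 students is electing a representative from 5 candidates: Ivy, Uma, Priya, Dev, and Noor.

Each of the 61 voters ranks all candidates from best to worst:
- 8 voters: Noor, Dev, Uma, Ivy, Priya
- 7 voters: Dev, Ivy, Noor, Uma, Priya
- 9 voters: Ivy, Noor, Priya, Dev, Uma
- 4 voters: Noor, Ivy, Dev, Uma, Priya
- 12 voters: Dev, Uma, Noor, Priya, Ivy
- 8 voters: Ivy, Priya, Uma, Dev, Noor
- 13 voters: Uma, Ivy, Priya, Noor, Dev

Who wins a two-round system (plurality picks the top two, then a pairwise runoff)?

Round 1 first-place votes: Ivy 17, Uma 13, Priya 0, Dev 19, Noor 12. Dev and Ivy advance.
Runoff: Dev is ranked above Ivy on 27 ballots, Ivy above Dev on 34.

Ivy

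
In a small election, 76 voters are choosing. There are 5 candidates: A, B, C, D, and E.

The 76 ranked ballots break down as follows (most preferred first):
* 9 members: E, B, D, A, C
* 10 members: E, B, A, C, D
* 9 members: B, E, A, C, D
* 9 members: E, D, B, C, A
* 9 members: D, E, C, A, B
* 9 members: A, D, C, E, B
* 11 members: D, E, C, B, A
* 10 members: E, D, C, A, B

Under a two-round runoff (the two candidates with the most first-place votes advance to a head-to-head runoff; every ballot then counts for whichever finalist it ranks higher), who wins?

Round 1 first-place votes: A 9, B 9, C 0, D 20, E 38. E and D advance.
Runoff: E is ranked above D on 47 ballots, D above E on 29.

E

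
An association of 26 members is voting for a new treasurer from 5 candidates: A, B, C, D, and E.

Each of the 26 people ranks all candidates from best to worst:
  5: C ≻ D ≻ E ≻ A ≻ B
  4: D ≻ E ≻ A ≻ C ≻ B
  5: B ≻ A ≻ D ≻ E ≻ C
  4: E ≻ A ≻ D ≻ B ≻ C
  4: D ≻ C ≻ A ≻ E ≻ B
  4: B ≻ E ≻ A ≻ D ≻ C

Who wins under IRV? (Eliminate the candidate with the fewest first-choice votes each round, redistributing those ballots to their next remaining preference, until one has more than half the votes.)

Round 1: A 0, B 9, C 5, D 8, E 4. A eliminated.
Round 2: B 9, C 5, D 8, E 4. E eliminated.
Round 3: B 9, C 5, D 12. C eliminated.
Round 4: B 9, D 17. D has a majority (≥14).

D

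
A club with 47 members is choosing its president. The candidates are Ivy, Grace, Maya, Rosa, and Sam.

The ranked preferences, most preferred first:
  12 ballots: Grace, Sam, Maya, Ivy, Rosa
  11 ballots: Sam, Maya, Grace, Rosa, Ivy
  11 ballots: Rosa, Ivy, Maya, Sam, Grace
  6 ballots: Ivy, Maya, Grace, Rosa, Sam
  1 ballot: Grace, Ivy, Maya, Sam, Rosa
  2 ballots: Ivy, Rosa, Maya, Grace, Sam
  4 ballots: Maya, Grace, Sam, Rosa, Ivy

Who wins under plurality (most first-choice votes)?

First-place votes: Ivy 8, Grace 13, Maya 4, Rosa 11, Sam 11.

Grace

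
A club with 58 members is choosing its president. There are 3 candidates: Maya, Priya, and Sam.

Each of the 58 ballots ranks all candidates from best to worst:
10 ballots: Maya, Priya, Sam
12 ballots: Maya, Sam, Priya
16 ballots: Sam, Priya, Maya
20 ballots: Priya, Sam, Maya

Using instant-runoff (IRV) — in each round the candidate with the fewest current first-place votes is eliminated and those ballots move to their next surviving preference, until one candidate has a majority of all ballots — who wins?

Round 1: Maya 22, Priya 20, Sam 16. Sam eliminated.
Round 2: Maya 22, Priya 36. Priya has a majority (≥30).

Priya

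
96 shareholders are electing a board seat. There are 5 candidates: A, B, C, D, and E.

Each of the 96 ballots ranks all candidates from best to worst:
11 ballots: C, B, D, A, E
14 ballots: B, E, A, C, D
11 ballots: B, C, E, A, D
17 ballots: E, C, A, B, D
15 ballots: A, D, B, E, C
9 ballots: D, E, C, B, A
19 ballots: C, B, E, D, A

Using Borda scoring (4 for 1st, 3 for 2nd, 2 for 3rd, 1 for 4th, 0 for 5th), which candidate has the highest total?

B

A: 11×1 + 14×2 + 11×1 + 17×2 + 15×4 + 9×0 + 19×0 = 144
B: 11×3 + 14×4 + 11×4 + 17×1 + 15×2 + 9×1 + 19×3 = 246
C: 11×4 + 14×1 + 11×3 + 17×3 + 15×0 + 9×2 + 19×4 = 236
D: 11×2 + 14×0 + 11×0 + 17×0 + 15×3 + 9×4 + 19×1 = 122
E: 11×0 + 14×3 + 11×2 + 17×4 + 15×1 + 9×3 + 19×2 = 212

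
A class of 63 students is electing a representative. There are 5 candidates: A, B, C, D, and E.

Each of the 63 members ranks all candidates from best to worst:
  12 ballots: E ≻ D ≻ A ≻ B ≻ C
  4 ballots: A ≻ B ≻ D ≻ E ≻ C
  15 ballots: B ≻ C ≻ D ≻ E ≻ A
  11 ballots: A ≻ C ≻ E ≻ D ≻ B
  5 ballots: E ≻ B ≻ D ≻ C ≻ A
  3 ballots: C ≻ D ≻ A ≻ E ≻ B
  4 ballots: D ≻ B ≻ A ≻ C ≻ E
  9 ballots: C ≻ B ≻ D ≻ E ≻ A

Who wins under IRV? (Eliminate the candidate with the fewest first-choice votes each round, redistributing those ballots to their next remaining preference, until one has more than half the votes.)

Round 1: A 15, B 15, C 12, D 4, E 17. D eliminated.
Round 2: A 15, B 19, C 12, E 17. C eliminated.
Round 3: A 18, B 28, E 17. E eliminated.
Round 4: A 30, B 33. B has a majority (≥32).

B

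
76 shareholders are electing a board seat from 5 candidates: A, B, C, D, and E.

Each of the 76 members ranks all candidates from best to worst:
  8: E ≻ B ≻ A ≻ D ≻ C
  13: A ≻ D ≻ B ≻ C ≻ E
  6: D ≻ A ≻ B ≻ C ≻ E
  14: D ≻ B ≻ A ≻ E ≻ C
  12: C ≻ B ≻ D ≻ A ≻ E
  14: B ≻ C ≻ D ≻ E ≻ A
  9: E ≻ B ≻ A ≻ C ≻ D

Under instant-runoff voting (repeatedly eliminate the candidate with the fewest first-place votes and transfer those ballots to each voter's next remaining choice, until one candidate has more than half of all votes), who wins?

Round 1: A 13, B 14, C 12, D 20, E 17. C eliminated.
Round 2: A 13, B 26, D 20, E 17. A eliminated.
Round 3: B 26, D 33, E 17. E eliminated.
Round 4: B 43, D 33. B has a majority (≥39).

B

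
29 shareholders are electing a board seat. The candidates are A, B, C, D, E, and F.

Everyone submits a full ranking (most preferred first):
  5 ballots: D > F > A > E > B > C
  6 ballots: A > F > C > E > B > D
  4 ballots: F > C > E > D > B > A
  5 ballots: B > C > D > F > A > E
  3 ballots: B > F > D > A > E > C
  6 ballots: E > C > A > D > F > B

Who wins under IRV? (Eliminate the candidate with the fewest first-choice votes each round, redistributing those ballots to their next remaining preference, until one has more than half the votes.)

A

Round 1: A 6, B 8, C 0, D 5, E 6, F 4. C eliminated.
Round 2: A 6, B 8, D 5, E 6, F 4. F eliminated.
Round 3: A 6, B 8, D 5, E 10. D eliminated.
Round 4: A 11, B 8, E 10. B eliminated.
Round 5: A 19, E 10. A has a majority (≥15).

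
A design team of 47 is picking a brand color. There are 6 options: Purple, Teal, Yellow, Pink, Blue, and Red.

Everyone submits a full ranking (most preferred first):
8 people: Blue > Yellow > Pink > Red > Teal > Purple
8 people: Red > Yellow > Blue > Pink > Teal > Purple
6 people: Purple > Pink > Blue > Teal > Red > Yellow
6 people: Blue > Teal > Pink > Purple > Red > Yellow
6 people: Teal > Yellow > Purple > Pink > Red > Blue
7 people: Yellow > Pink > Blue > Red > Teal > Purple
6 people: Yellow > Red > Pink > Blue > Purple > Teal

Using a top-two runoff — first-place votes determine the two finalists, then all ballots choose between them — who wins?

Yellow

Round 1 first-place votes: Purple 6, Teal 6, Yellow 13, Pink 0, Blue 14, Red 8. Blue and Yellow advance.
Runoff: Blue is ranked above Yellow on 20 ballots, Yellow above Blue on 27.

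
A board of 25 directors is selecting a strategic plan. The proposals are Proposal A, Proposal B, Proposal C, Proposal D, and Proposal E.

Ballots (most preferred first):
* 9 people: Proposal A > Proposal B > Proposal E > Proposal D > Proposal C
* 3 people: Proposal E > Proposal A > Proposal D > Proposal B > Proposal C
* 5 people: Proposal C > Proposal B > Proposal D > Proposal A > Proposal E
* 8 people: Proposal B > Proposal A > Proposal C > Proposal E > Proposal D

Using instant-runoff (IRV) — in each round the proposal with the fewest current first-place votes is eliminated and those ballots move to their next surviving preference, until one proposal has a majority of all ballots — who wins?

Round 1: Proposal A 9, Proposal B 8, Proposal C 5, Proposal D 0, Proposal E 3. Proposal D eliminated.
Round 2: Proposal A 9, Proposal B 8, Proposal C 5, Proposal E 3. Proposal E eliminated.
Round 3: Proposal A 12, Proposal B 8, Proposal C 5. Proposal C eliminated.
Round 4: Proposal A 12, Proposal B 13. Proposal B has a majority (≥13).

Proposal B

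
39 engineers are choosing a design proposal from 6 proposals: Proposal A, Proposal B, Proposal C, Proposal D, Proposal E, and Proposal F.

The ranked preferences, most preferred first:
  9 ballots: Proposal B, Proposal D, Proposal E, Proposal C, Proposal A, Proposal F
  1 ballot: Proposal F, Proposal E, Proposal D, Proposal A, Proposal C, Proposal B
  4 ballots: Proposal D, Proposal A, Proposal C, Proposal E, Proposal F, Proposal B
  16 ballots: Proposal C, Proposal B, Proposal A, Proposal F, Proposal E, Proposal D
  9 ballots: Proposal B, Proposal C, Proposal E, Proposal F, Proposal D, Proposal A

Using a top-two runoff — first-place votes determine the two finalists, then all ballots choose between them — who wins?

Proposal C

Round 1 first-place votes: Proposal A 0, Proposal B 18, Proposal C 16, Proposal D 4, Proposal E 0, Proposal F 1. Proposal B and Proposal C advance.
Runoff: Proposal B is ranked above Proposal C on 18 ballots, Proposal C above Proposal B on 21.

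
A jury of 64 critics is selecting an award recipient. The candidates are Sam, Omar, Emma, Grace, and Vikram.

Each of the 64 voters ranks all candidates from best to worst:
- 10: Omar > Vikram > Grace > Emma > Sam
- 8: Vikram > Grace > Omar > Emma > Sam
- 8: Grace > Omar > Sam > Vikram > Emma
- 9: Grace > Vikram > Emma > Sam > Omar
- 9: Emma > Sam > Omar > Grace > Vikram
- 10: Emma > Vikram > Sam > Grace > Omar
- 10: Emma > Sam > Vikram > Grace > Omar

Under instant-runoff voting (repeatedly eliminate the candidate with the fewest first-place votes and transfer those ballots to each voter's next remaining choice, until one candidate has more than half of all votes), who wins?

Round 1: Sam 0, Omar 10, Emma 29, Grace 17, Vikram 8. Sam eliminated.
Round 2: Omar 10, Emma 29, Grace 17, Vikram 8. Vikram eliminated.
Round 3: Omar 10, Emma 29, Grace 25. Omar eliminated.
Round 4: Emma 29, Grace 35. Grace has a majority (≥33).

Grace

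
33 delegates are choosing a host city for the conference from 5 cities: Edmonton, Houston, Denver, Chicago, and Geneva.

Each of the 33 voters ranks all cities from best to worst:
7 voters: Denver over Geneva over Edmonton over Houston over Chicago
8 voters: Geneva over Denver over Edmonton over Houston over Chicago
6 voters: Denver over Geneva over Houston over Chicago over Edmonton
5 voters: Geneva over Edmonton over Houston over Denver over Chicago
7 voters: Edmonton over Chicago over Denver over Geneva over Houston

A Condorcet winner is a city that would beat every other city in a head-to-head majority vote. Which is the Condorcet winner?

Denver vs Edmonton: 21–12
Denver vs Houston: 28–5
Denver vs Chicago: 26–7
Denver vs Geneva: 20–13
Denver beats every other city.

Denver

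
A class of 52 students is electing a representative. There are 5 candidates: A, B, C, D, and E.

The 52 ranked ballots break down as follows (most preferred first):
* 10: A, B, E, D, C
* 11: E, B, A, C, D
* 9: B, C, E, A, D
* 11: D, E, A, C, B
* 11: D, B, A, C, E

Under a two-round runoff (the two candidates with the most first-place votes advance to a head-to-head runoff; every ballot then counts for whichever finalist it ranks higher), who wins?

E

Round 1 first-place votes: A 10, B 9, C 0, D 22, E 11. D and E advance.
Runoff: D is ranked above E on 22 ballots, E above D on 30.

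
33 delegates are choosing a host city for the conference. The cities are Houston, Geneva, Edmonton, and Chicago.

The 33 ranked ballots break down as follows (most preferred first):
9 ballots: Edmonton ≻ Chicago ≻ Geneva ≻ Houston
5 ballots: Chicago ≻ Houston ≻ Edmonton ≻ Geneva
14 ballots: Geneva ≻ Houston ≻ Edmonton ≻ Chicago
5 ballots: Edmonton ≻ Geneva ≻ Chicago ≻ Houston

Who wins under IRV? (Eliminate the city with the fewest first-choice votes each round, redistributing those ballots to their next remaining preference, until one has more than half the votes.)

Edmonton

Round 1: Houston 0, Geneva 14, Edmonton 14, Chicago 5. Houston eliminated.
Round 2: Geneva 14, Edmonton 14, Chicago 5. Chicago eliminated.
Round 3: Geneva 14, Edmonton 19. Edmonton has a majority (≥17).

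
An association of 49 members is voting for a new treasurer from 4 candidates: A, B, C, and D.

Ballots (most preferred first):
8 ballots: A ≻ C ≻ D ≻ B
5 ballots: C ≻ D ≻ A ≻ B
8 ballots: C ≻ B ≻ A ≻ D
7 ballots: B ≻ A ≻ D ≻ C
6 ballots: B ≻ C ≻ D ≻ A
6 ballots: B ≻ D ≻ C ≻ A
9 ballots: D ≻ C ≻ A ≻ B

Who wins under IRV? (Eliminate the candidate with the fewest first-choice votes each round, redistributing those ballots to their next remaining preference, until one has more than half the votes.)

C

Round 1: A 8, B 19, C 13, D 9. A eliminated.
Round 2: B 19, C 21, D 9. D eliminated.
Round 3: B 19, C 30. C has a majority (≥25).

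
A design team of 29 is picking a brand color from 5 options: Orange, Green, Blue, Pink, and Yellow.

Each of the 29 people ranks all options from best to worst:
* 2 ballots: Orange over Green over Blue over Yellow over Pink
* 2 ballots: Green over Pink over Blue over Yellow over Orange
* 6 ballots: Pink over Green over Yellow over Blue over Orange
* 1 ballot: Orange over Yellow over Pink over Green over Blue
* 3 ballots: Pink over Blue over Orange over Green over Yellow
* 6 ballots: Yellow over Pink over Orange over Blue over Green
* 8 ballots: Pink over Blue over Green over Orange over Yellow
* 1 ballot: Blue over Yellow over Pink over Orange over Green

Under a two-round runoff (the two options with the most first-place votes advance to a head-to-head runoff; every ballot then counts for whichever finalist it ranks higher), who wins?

Pink

Round 1 first-place votes: Orange 3, Green 2, Blue 1, Pink 17, Yellow 6. Pink and Yellow advance.
Runoff: Pink is ranked above Yellow on 19 ballots, Yellow above Pink on 10.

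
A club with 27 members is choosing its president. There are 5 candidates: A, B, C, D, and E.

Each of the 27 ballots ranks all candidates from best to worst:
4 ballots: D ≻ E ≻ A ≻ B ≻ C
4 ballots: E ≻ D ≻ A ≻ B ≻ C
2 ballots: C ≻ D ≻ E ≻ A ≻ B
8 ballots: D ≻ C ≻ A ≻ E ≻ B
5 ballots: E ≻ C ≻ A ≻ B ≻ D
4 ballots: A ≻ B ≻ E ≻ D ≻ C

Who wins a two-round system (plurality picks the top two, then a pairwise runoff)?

D

Round 1 first-place votes: A 4, B 0, C 2, D 12, E 9. D and E advance.
Runoff: D is ranked above E on 14 ballots, E above D on 13.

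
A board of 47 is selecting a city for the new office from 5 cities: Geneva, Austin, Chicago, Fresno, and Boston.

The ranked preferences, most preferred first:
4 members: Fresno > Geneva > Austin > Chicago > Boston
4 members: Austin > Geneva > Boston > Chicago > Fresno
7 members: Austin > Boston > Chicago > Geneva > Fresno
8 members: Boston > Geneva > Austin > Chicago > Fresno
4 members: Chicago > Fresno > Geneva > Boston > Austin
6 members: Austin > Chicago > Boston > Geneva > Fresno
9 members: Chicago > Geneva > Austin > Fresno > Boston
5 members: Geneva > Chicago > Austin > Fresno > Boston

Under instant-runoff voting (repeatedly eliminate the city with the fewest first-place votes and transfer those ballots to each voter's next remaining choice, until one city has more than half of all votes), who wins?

Round 1: Geneva 5, Austin 17, Chicago 13, Fresno 4, Boston 8. Fresno eliminated.
Round 2: Geneva 9, Austin 17, Chicago 13, Boston 8. Boston eliminated.
Round 3: Geneva 17, Austin 17, Chicago 13. Chicago eliminated.
Round 4: Geneva 30, Austin 17. Geneva has a majority (≥24).

Geneva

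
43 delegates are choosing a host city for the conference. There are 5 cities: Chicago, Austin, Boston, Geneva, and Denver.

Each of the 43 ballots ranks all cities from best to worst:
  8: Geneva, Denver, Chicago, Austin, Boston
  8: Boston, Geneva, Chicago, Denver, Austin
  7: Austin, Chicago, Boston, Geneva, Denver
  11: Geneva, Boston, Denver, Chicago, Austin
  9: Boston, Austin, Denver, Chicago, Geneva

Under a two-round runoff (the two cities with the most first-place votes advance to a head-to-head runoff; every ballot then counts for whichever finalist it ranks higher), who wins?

Boston

Round 1 first-place votes: Chicago 0, Austin 7, Boston 17, Geneva 19, Denver 0. Geneva and Boston advance.
Runoff: Geneva is ranked above Boston on 19 ballots, Boston above Geneva on 24.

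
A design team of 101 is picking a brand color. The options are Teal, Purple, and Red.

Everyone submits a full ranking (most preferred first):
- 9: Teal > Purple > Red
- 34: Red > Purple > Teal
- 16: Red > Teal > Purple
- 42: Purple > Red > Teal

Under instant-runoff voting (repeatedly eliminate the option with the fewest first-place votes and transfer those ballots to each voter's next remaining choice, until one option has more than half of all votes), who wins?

Round 1: Teal 9, Purple 42, Red 50. Teal eliminated.
Round 2: Purple 51, Red 50. Purple has a majority (≥51).

Purple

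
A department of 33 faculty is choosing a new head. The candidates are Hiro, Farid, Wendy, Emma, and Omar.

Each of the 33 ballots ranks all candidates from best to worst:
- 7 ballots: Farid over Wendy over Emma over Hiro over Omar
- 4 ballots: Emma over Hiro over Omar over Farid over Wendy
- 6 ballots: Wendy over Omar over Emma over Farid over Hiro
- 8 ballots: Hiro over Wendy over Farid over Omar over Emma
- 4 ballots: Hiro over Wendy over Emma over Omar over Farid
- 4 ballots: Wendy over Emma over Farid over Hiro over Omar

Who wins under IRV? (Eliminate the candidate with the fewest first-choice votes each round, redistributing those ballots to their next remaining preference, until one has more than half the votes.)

Wendy

Round 1: Hiro 12, Farid 7, Wendy 10, Emma 4, Omar 0. Omar eliminated.
Round 2: Hiro 12, Farid 7, Wendy 10, Emma 4. Emma eliminated.
Round 3: Hiro 16, Farid 7, Wendy 10. Farid eliminated.
Round 4: Hiro 16, Wendy 17. Wendy has a majority (≥17).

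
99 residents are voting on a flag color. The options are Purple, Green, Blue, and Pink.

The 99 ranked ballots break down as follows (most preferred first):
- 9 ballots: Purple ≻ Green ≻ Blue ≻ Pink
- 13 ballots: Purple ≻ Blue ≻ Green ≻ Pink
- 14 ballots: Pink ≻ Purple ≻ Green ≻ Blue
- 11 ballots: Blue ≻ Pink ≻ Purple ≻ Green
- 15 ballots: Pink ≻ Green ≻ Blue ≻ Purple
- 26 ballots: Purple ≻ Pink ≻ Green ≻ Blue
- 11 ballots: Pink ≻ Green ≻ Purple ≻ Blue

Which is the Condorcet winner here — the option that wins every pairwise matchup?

Pink

Pink vs Purple: 51–48
Pink vs Green: 77–22
Pink vs Blue: 66–33
Pink beats every other option.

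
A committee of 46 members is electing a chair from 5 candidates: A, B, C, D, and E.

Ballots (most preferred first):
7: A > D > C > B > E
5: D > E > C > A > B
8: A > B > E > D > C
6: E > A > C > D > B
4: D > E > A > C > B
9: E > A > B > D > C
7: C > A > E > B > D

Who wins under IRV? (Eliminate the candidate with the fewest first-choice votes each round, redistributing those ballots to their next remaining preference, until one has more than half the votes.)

E

Round 1: A 15, B 0, C 7, D 9, E 15. B eliminated.
Round 2: A 15, C 7, D 9, E 15. C eliminated.
Round 3: A 22, D 9, E 15. D eliminated.
Round 4: A 22, E 24. E has a majority (≥24).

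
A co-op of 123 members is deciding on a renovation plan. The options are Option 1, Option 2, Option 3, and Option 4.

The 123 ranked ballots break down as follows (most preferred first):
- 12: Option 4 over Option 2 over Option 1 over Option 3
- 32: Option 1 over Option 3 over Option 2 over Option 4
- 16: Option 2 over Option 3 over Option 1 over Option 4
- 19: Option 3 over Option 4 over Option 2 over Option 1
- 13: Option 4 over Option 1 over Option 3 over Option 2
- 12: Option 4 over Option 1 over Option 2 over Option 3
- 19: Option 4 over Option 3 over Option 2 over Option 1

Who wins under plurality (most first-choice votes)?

First-place votes: Option 1 32, Option 2 16, Option 3 19, Option 4 56.

Option 4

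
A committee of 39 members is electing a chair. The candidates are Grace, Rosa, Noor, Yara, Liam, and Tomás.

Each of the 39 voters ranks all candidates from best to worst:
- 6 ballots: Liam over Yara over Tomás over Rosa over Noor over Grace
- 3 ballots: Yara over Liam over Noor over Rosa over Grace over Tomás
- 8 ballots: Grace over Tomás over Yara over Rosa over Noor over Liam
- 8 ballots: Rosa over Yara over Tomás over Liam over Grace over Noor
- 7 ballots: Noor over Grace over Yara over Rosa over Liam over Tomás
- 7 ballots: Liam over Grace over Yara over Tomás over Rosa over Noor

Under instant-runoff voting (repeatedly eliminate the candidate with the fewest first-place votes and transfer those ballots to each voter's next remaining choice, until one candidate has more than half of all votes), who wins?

Liam

Round 1: Grace 8, Rosa 8, Noor 7, Yara 3, Liam 13, Tomás 0. Tomás eliminated.
Round 2: Grace 8, Rosa 8, Noor 7, Yara 3, Liam 13. Yara eliminated.
Round 3: Grace 8, Rosa 8, Noor 7, Liam 16. Noor eliminated.
Round 4: Grace 15, Rosa 8, Liam 16. Rosa eliminated.
Round 5: Grace 15, Liam 24. Liam has a majority (≥20).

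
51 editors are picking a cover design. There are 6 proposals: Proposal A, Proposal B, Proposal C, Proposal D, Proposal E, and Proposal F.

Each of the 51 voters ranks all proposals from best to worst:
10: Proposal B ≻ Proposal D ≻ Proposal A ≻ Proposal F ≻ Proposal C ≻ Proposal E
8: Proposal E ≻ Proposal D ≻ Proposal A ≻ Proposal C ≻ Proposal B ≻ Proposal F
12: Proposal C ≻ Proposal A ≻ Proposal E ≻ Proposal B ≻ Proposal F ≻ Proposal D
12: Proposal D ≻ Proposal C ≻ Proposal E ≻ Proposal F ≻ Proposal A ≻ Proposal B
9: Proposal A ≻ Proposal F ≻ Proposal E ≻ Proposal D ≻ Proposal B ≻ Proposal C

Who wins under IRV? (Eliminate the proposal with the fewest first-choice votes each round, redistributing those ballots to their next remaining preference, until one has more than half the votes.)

Proposal D

Round 1: Proposal A 9, Proposal B 10, Proposal C 12, Proposal D 12, Proposal E 8, Proposal F 0. Proposal F eliminated.
Round 2: Proposal A 9, Proposal B 10, Proposal C 12, Proposal D 12, Proposal E 8. Proposal E eliminated.
Round 3: Proposal A 9, Proposal B 10, Proposal C 12, Proposal D 20. Proposal A eliminated.
Round 4: Proposal B 10, Proposal C 12, Proposal D 29. Proposal D has a majority (≥26).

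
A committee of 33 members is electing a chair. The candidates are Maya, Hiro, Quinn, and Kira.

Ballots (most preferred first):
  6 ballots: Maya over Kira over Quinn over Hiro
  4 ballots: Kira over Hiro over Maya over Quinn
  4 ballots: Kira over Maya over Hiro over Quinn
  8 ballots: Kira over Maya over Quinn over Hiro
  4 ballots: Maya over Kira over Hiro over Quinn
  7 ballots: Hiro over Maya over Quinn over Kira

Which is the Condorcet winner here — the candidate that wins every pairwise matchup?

Maya

Maya vs Hiro: 22–11
Maya vs Quinn: 33–0
Maya vs Kira: 17–16
Maya beats every other candidate.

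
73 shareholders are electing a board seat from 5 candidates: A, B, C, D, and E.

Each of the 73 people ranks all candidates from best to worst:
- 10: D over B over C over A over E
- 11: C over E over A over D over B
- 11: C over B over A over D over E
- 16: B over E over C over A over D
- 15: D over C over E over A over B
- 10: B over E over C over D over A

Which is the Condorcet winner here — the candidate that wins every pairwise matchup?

C

C vs A: 73–0
C vs B: 37–36
C vs D: 48–25
C vs E: 47–26
C beats every other candidate.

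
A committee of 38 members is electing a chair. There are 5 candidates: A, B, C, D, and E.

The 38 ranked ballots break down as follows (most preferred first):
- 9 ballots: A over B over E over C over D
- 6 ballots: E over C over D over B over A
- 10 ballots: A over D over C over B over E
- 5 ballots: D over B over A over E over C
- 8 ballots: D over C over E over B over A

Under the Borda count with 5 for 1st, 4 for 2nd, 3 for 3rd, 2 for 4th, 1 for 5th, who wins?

D

A: 9×5 + 6×1 + 10×5 + 5×3 + 8×1 = 124
B: 9×4 + 6×2 + 10×2 + 5×4 + 8×2 = 104
C: 9×2 + 6×4 + 10×3 + 5×1 + 8×4 = 109
D: 9×1 + 6×3 + 10×4 + 5×5 + 8×5 = 132
E: 9×3 + 6×5 + 10×1 + 5×2 + 8×3 = 101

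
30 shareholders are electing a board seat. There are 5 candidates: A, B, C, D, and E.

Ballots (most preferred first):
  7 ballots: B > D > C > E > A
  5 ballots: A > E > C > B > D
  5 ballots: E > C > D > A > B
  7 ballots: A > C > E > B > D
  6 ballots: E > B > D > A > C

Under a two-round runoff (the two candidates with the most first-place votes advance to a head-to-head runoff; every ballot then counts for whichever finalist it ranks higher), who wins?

Round 1 first-place votes: A 12, B 7, C 0, D 0, E 11. A and E advance.
Runoff: A is ranked above E on 12 ballots, E above A on 18.

E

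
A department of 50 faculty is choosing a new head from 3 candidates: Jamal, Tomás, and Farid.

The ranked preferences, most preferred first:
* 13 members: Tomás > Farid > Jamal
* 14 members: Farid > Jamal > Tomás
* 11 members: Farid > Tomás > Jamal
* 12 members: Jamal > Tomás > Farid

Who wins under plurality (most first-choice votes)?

Farid

First-place votes: Jamal 12, Tomás 13, Farid 25.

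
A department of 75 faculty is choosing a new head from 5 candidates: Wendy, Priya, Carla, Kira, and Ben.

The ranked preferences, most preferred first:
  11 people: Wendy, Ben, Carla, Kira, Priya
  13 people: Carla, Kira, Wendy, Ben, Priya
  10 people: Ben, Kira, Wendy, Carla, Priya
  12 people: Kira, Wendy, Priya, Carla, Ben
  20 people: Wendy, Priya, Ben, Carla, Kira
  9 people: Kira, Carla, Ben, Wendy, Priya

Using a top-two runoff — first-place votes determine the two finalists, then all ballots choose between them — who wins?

Kira

Round 1 first-place votes: Wendy 31, Priya 0, Carla 13, Kira 21, Ben 10. Wendy and Kira advance.
Runoff: Wendy is ranked above Kira on 31 ballots, Kira above Wendy on 44.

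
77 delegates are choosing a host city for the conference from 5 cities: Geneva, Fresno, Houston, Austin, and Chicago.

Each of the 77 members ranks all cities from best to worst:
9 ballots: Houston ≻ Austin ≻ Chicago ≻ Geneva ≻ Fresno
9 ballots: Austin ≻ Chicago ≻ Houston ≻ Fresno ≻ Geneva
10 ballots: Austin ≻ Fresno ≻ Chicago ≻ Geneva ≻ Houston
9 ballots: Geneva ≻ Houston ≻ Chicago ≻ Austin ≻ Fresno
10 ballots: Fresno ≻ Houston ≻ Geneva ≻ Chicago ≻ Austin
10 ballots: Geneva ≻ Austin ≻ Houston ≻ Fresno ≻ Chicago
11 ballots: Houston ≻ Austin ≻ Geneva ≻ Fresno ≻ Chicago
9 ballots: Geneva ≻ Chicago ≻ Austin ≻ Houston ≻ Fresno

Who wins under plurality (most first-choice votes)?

Geneva

First-place votes: Geneva 28, Fresno 10, Houston 20, Austin 19, Chicago 0.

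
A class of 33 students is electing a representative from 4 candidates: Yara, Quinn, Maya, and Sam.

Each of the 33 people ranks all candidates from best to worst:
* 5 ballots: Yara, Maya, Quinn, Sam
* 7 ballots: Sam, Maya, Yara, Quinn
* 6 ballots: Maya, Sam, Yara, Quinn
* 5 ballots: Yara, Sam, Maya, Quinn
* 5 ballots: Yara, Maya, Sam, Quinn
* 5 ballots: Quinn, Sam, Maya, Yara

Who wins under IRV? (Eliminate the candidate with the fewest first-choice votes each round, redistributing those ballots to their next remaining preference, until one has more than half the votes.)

Sam

Round 1: Yara 15, Quinn 5, Maya 6, Sam 7. Quinn eliminated.
Round 2: Yara 15, Maya 6, Sam 12. Maya eliminated.
Round 3: Yara 15, Sam 18. Sam has a majority (≥17).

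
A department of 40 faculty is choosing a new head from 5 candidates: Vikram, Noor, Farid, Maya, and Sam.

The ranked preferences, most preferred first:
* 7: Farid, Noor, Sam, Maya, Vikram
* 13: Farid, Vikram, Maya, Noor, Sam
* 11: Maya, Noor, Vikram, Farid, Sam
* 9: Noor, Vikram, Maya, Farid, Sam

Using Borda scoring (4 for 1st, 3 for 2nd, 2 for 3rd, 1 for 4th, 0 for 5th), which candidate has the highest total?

Noor

Vikram: 7×0 + 13×3 + 11×2 + 9×3 = 88
Noor: 7×3 + 13×1 + 11×3 + 9×4 = 103
Farid: 7×4 + 13×4 + 11×1 + 9×1 = 100
Maya: 7×1 + 13×2 + 11×4 + 9×2 = 95
Sam: 7×2 + 13×0 + 11×0 + 9×0 = 14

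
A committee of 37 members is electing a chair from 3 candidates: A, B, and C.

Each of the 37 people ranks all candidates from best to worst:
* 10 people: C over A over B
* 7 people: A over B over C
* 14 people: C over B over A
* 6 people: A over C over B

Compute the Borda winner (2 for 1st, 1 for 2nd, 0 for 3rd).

A: 10×1 + 7×2 + 14×0 + 6×2 = 36
B: 10×0 + 7×1 + 14×1 + 6×0 = 21
C: 10×2 + 7×0 + 14×2 + 6×1 = 54

C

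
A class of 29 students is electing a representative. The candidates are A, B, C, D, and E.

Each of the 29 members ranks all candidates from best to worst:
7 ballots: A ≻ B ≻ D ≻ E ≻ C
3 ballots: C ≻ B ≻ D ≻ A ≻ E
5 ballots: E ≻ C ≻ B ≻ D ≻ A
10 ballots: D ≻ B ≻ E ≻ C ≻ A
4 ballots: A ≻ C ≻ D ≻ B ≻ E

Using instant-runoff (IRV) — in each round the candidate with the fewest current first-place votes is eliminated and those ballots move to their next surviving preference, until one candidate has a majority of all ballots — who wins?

D

Round 1: A 11, B 0, C 3, D 10, E 5. B eliminated.
Round 2: A 11, C 3, D 10, E 5. C eliminated.
Round 3: A 11, D 13, E 5. E eliminated.
Round 4: A 11, D 18. D has a majority (≥15).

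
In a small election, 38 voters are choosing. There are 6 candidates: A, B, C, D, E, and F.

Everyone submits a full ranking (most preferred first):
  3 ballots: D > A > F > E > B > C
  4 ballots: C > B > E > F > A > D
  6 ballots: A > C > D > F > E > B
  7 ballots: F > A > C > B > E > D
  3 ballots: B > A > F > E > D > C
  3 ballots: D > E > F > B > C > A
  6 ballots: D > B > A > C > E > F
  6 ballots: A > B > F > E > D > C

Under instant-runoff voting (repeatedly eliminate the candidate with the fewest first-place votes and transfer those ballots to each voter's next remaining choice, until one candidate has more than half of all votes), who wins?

Round 1: A 12, B 3, C 4, D 12, E 0, F 7. E eliminated.
Round 2: A 12, B 3, C 4, D 12, F 7. B eliminated.
Round 3: A 15, C 4, D 12, F 7. C eliminated.
Round 4: A 15, D 12, F 11. F eliminated.
Round 5: A 26, D 12. A has a majority (≥20).

A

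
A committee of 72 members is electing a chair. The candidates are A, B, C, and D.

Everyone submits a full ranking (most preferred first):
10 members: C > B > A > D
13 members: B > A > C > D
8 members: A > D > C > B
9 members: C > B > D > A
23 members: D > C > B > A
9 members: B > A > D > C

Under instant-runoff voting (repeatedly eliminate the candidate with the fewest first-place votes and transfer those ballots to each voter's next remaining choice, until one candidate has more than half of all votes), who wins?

Round 1: A 8, B 22, C 19, D 23. A eliminated.
Round 2: B 22, C 19, D 31. C eliminated.
Round 3: B 41, D 31. B has a majority (≥37).

B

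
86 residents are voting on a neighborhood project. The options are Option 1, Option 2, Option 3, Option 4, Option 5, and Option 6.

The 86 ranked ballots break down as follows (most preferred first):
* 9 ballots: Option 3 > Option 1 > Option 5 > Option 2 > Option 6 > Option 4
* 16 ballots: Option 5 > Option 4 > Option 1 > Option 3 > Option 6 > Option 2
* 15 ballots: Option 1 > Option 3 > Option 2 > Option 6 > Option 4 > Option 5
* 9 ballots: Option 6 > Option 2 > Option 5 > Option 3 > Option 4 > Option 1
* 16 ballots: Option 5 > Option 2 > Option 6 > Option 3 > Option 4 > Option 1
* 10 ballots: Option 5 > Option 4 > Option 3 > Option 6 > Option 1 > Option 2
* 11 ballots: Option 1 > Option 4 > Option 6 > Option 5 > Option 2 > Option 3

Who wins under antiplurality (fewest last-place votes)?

Option 6

Last-place votes: Option 1 25, Option 2 26, Option 3 11, Option 4 9, Option 5 15, Option 6 0.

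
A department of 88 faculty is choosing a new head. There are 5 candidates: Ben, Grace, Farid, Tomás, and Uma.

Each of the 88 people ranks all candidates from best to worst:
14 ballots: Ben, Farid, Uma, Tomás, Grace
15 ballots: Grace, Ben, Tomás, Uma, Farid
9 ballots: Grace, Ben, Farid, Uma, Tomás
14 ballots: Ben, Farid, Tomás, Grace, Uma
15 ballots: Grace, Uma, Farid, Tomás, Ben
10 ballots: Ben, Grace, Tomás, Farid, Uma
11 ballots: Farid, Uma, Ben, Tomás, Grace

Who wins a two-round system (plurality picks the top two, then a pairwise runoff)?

Round 1 first-place votes: Ben 38, Grace 39, Farid 11, Tomás 0, Uma 0. Grace and Ben advance.
Runoff: Grace is ranked above Ben on 39 ballots, Ben above Grace on 49.

Ben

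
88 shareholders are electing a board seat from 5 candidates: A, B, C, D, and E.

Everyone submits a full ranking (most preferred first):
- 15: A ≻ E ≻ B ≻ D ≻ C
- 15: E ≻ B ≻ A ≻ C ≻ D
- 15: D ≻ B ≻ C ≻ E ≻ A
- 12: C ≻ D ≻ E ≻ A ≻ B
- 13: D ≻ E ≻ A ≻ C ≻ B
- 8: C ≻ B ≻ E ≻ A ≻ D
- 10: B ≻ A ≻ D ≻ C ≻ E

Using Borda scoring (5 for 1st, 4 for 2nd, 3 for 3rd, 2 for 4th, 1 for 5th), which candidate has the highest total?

A: 15×5 + 15×3 + 15×1 + 12×2 + 13×3 + 8×2 + 10×4 = 254
B: 15×3 + 15×4 + 15×4 + 12×1 + 13×1 + 8×4 + 10×5 = 272
C: 15×1 + 15×2 + 15×3 + 12×5 + 13×2 + 8×5 + 10×2 = 236
D: 15×2 + 15×1 + 15×5 + 12×4 + 13×5 + 8×1 + 10×3 = 271
E: 15×4 + 15×5 + 15×2 + 12×3 + 13×4 + 8×3 + 10×1 = 287

E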